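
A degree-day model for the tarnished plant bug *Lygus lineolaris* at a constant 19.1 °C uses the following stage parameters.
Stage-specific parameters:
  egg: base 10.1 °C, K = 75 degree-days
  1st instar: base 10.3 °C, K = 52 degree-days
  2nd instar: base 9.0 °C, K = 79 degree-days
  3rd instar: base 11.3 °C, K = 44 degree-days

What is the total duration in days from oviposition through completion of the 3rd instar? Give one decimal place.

egg: 75 / (19.1 − 10.1) = 75 / 9.0 = 8.333 d.
1st instar: 52 / (19.1 − 10.3) = 52 / 8.8 = 5.909 d.
2nd instar: 79 / (19.1 − 9.0) = 79 / 10.1 = 7.822 d.
3rd instar: 44 / (19.1 − 11.3) = 44 / 7.8 = 5.641 d.
Sum = 27.705 ≈ 27.7 days.

27.7 days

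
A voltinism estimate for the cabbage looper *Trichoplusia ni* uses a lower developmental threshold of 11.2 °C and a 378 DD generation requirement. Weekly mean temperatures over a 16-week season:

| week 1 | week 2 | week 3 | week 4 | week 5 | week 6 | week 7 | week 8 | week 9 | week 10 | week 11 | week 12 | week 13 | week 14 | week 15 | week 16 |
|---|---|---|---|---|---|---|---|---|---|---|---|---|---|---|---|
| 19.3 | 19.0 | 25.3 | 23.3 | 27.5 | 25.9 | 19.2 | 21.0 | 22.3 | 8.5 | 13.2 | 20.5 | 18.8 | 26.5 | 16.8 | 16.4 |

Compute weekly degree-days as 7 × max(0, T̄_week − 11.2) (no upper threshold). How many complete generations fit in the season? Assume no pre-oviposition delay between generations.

Weekly DD (7 × max(0, T̄ − 11.2)): 56.7, 54.6, 98.7, 84.7, 114.1, 102.9, 56.0, 68.6, 77.7, 0.0, 14.0, 65.1, 53.2, 107.1, 39.2, 36.4.
Season total = 1029.0 DD.
Complete generations = ⌊1029.0 / 378⌋ = 2.

2 generations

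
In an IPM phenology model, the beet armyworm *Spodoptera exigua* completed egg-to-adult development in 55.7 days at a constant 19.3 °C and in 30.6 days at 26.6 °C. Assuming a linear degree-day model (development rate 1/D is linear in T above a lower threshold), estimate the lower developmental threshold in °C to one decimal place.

10.4 °C

Linear rate model ⇒ the product D·(T − T_b) is constant across temperatures.
55.7·(19.3 − T_b) = 30.6·(26.6 − T_b)
T_b = (55.7·19.3 − 30.6·26.6) / (55.7 − 30.6) = 261.05 / 25.1 = 10.400 °C ≈ 10.4 °C.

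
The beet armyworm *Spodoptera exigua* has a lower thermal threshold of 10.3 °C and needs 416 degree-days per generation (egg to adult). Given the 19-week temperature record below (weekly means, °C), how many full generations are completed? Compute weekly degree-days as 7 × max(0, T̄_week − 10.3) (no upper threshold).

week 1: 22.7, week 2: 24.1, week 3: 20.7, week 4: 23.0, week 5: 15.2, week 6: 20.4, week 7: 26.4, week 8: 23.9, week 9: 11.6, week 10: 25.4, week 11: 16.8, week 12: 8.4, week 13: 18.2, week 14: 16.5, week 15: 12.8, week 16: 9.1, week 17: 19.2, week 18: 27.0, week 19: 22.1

Weekly DD (7 × max(0, T̄ − 10.3)): 86.8, 96.6, 72.8, 88.9, 34.3, 70.7, 112.7, 95.2, 9.1, 105.7, 45.5, 0.0, 55.3, 43.4, 17.5, 0.0, 62.3, 116.9, 82.6.
Season total = 1196.3 DD.
Complete generations = ⌊1196.3 / 416⌋ = 2.

2 generations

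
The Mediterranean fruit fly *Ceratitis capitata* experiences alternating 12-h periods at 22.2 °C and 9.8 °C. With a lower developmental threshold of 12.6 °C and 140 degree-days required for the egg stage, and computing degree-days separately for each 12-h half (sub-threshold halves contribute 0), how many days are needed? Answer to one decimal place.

Day half: max(0, 22.2 − 12.6) × 0.5 = 9.6 × 0.5 = 4.80 DD.
Night half: max(0, 9.8 − 12.6) × 0.5 = 0.0 × 0.5 = 0.00 DD.
Per 24 h: 4.80 DD/day.
Duration = 140 / 4.80 = 29.167 ≈ 29.2 days.

29.2 days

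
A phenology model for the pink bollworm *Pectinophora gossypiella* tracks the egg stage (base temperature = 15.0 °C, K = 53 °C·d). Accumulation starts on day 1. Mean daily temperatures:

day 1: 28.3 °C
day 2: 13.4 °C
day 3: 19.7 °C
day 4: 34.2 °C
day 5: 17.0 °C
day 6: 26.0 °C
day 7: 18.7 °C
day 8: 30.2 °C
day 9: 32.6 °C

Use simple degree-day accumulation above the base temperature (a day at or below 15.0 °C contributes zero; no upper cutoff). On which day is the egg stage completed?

day 7

Daily DD above 15.0 °C: 13.3, 0.0, 4.7, 19.2, 2.0, 11.0, 3.7, 15.2, 17.6.
Cumulative: 13.3, 13.3, 18.0, 37.2, 39.2, 50.2, 53.9, 69.1, 86.7.
The total first reaches 53 DD on day 7.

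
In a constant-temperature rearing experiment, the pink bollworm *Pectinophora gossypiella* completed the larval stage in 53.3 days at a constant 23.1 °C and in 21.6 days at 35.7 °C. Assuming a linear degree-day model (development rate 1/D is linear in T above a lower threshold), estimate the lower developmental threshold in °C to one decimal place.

14.5 °C

Linear rate model ⇒ the product D·(T − T_b) is constant across temperatures.
53.3·(23.1 − T_b) = 21.6·(35.7 − T_b)
T_b = (53.3·23.1 − 21.6·35.7) / (53.3 − 21.6) = 460.11 / 31.7 = 14.515 °C ≈ 14.5 °C.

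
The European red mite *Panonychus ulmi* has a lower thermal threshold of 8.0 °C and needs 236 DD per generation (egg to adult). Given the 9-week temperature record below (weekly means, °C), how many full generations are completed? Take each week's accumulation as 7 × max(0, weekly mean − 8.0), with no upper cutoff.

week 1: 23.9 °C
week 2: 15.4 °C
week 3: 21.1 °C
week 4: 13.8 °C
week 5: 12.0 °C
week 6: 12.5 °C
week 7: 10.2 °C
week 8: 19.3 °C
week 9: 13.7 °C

2 generations

Weekly DD (7 × max(0, T̄ − 8.0)): 111.3, 51.8, 91.7, 40.6, 28.0, 31.5, 15.4, 79.1, 39.9.
Season total = 489.3 DD.
Complete generations = ⌊489.3 / 236⌋ = 2.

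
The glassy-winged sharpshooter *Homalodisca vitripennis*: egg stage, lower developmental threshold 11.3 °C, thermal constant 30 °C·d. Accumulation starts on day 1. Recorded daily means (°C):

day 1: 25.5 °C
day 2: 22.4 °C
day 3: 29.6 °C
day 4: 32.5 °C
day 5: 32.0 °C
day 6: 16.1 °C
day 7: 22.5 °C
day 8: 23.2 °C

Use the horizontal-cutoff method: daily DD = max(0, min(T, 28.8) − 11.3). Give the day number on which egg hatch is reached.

Daily DD above 11.3 °C (capped at 17.5): 14.2, 11.1, 17.5, 17.5, 17.5, 4.8, 11.2, 11.9.
Cumulative: 14.2, 25.3, 42.8, 60.3, 77.8, 82.6, 93.8, 105.7.
The total first reaches 30 DD on day 3.

day 3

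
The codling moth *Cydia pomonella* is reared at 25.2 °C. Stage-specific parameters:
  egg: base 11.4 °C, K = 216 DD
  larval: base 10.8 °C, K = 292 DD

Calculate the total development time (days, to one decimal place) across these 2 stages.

egg: 216 / (25.2 − 11.4) = 216 / 13.8 = 15.652 d.
larval: 292 / (25.2 − 10.8) = 292 / 14.4 = 20.278 d.
Sum = 35.930 ≈ 35.9 days.

35.9 days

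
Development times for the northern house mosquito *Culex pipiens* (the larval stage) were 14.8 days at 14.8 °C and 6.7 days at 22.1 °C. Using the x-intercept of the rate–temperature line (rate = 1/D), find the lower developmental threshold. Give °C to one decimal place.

8.8 °C

Linear rate model ⇒ the product D·(T − T_b) is constant across temperatures.
14.8·(14.8 − T_b) = 6.7·(22.1 − T_b)
T_b = (14.8·14.8 − 6.7·22.1) / (14.8 − 6.7) = 70.97 / 8.1 = 8.762 °C ≈ 8.8 °C.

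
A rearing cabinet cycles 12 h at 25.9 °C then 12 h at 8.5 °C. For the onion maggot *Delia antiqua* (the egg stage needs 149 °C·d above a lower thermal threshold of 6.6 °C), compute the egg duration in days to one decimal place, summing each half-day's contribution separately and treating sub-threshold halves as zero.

14.1 days

Day half: max(0, 25.9 − 6.6) × 0.5 = 19.3 × 0.5 = 9.65 DD.
Night half: max(0, 8.5 − 6.6) × 0.5 = 1.9 × 0.5 = 0.95 DD.
Per 24 h: 10.60 DD/day.
Duration = 149 / 10.60 = 14.057 ≈ 14.1 days.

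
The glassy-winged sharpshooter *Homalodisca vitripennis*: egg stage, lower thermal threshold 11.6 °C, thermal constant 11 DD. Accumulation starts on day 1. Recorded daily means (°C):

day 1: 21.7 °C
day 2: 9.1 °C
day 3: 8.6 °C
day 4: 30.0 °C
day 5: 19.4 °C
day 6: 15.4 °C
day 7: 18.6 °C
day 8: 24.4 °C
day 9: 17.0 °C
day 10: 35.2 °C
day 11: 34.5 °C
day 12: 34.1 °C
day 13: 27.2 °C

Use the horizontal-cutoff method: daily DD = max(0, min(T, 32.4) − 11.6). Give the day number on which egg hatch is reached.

day 4

Daily DD above 11.6 °C (capped at 20.8): 10.1, 0.0, 0.0, 18.4, 7.8, 3.8, 7.0, 12.8, 5.4, 20.8, 20.8, 20.8, 15.6.
Cumulative: 10.1, 10.1, 10.1, 28.5, 36.3, 40.1, 47.1, 59.9, 65.3, 86.1, 106.9, 127.7, 143.3.
The total first reaches 11 DD on day 4.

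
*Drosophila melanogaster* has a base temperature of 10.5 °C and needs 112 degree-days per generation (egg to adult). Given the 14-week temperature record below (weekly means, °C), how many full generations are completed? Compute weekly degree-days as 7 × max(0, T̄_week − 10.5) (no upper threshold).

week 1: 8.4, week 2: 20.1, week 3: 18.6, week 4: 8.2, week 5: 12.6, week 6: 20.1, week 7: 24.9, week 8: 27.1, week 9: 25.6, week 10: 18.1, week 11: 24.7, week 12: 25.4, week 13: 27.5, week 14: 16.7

8 generations

Weekly DD (7 × max(0, T̄ − 10.5)): 0.0, 67.2, 56.7, 0.0, 14.7, 67.2, 100.8, 116.2, 105.7, 53.2, 99.4, 104.3, 119.0, 43.4.
Season total = 947.8 DD.
Complete generations = ⌊947.8 / 112⌋ = 8.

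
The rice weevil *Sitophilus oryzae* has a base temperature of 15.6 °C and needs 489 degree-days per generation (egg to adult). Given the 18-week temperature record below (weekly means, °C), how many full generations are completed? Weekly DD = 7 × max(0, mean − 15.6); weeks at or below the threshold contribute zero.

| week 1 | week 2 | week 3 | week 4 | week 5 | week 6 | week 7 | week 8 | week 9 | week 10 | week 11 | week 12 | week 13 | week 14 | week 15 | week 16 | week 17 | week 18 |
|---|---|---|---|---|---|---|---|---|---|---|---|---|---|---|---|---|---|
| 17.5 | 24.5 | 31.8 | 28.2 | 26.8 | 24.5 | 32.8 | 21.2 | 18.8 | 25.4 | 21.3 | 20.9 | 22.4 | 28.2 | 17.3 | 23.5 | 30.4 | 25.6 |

Weekly DD (7 × max(0, T̄ − 15.6)): 13.3, 62.3, 113.4, 88.2, 78.4, 62.3, 120.4, 39.2, 22.4, 68.6, 39.9, 37.1, 47.6, 88.2, 11.9, 55.3, 103.6, 70.0.
Season total = 1122.1 DD.
Complete generations = ⌊1122.1 / 489⌋ = 2.

2 generations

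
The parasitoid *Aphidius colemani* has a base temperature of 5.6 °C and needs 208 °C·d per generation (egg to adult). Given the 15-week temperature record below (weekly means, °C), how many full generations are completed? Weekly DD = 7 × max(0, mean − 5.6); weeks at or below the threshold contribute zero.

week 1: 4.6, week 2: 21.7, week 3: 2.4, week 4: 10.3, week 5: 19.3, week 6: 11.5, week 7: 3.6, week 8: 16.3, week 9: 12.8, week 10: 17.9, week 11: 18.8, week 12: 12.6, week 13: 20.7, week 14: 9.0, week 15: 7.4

Weekly DD (7 × max(0, T̄ − 5.6)): 0.0, 112.7, 0.0, 32.9, 95.9, 41.3, 0.0, 74.9, 50.4, 86.1, 92.4, 49.0, 105.7, 23.8, 12.6.
Season total = 777.7 DD.
Complete generations = ⌊777.7 / 208⌋ = 3.

3 generations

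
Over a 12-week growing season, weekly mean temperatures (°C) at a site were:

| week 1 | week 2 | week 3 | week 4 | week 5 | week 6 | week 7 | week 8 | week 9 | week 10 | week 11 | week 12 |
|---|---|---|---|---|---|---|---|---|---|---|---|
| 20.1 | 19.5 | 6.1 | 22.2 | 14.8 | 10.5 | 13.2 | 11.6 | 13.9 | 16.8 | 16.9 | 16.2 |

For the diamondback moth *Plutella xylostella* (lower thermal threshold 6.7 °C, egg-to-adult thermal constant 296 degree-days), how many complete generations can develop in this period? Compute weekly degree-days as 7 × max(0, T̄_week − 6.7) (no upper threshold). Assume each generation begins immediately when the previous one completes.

Weekly DD (7 × max(0, T̄ − 6.7)): 93.8, 89.6, 0.0, 108.5, 56.7, 26.6, 45.5, 34.3, 50.4, 70.7, 71.4, 66.5.
Season total = 714.0 DD.
Complete generations = ⌊714.0 / 296⌋ = 2.

2 generations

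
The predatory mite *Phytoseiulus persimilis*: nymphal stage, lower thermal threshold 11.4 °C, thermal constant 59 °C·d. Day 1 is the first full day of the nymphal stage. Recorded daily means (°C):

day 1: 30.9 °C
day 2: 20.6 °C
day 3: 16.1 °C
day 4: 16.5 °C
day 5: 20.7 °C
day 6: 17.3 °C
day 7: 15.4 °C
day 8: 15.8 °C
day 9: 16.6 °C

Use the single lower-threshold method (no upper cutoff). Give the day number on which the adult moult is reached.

day 8

Daily DD above 11.4 °C: 19.5, 9.2, 4.7, 5.1, 9.3, 5.9, 4.0, 4.4, 5.2.
Cumulative: 19.5, 28.7, 33.4, 38.5, 47.8, 53.7, 57.7, 62.1, 67.3.
The total first reaches 59 DD on day 8.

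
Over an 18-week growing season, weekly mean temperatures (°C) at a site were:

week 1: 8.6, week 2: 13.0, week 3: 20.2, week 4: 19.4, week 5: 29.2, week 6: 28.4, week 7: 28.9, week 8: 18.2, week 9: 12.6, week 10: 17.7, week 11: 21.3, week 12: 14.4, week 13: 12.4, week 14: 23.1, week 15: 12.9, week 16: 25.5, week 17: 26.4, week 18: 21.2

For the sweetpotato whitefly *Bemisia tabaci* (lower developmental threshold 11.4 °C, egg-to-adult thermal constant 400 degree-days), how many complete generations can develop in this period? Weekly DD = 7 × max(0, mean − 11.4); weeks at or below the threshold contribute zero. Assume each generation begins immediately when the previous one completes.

2 generations

Weekly DD (7 × max(0, T̄ − 11.4)): 0.0, 11.2, 61.6, 56.0, 124.6, 119.0, 122.5, 47.6, 8.4, 44.1, 69.3, 21.0, 7.0, 81.9, 10.5, 98.7, 105.0, 68.6.
Season total = 1057.0 DD.
Complete generations = ⌊1057.0 / 400⌋ = 2.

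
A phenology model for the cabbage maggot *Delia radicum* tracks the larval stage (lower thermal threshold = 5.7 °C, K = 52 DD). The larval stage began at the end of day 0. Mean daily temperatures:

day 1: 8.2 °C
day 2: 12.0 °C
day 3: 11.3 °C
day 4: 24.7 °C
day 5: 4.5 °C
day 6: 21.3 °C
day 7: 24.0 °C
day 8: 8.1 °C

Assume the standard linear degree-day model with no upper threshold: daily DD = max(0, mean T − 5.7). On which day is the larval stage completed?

day 7

Daily DD above 5.7 °C: 2.5, 6.3, 5.6, 19.0, 0.0, 15.6, 18.3, 2.4.
Cumulative: 2.5, 8.8, 14.4, 33.4, 33.4, 49.0, 67.3, 69.7.
The total first reaches 52 DD on day 7.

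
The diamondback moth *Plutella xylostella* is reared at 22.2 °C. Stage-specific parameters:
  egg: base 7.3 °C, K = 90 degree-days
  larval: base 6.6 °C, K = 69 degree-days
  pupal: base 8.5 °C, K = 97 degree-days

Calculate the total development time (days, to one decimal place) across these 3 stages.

egg: 90 / (22.2 − 7.3) = 90 / 14.9 = 6.040 d.
larval: 69 / (22.2 − 6.6) = 69 / 15.6 = 4.423 d.
pupal: 97 / (22.2 − 8.5) = 97 / 13.7 = 7.080 d.
Sum = 17.544 ≈ 17.5 days.

17.5 days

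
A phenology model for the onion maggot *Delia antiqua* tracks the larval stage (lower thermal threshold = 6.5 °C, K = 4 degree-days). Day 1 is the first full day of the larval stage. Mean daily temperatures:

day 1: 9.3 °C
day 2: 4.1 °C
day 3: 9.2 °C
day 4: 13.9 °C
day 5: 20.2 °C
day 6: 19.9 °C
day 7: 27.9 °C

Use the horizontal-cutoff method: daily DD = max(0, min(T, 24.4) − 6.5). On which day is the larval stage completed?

Daily DD above 6.5 °C (capped at 17.9): 2.8, 0.0, 2.7, 7.4, 13.7, 13.4, 17.9.
Cumulative: 2.8, 2.8, 5.5, 12.9, 26.6, 40.0, 57.9.
The total first reaches 4 DD on day 3.

day 3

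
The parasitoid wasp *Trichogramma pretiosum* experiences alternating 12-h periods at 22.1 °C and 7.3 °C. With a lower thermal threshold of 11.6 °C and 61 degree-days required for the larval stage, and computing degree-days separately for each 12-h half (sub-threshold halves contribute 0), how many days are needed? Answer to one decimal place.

Day half: max(0, 22.1 − 11.6) × 0.5 = 10.5 × 0.5 = 5.25 DD.
Night half: max(0, 7.3 − 11.6) × 0.5 = 0.0 × 0.5 = 0.00 DD.
Per 24 h: 5.25 DD/day.
Duration = 61 / 5.25 = 11.619 ≈ 11.6 days.

11.6 days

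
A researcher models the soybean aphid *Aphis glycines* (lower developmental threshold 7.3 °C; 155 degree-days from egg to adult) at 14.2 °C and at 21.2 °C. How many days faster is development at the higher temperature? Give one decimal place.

At 14.2 °C: 155 / (14.2 − 7.3) = 155 / 6.9 = 22.464 d.
At 21.2 °C: 155 / (21.2 − 7.3) = 155 / 13.9 = 11.151 d.
Difference = |22.464 − 11.151| = 11.313 ≈ 11.3 days.

11.3 days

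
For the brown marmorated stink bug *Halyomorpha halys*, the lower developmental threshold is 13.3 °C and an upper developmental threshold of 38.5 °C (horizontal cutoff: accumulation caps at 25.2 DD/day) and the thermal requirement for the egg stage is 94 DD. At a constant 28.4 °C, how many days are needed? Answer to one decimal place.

6.2 days

Daily accumulation = 28.4 − 13.3 = 15.1 DD/day.
Duration = 94 / 15.1 = 6.225 ≈ 6.2 days.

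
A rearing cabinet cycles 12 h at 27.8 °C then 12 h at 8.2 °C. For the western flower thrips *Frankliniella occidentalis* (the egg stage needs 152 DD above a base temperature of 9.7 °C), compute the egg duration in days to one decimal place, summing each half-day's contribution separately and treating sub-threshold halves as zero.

Day half: max(0, 27.8 − 9.7) × 0.5 = 18.1 × 0.5 = 9.05 DD.
Night half: max(0, 8.2 − 9.7) × 0.5 = 0.0 × 0.5 = 0.00 DD.
Per 24 h: 9.05 DD/day.
Duration = 152 / 9.05 = 16.796 ≈ 16.8 days.

16.8 days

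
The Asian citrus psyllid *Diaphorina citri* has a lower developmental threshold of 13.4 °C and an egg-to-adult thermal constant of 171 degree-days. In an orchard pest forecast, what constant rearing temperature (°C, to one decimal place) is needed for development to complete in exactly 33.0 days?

Required daily accumulation = 171 / 33.0 = 5.182 DD/day.
T = T_base + 5.182 = 13.4 + 5.182 = 18.582 ≈ 18.6 °C.

18.6 °C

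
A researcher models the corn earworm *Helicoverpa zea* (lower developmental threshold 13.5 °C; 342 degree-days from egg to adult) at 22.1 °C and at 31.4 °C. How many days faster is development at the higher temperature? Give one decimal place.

At 22.1 °C: 342 / (22.1 − 13.5) = 342 / 8.6 = 39.767 d.
At 31.4 °C: 342 / (31.4 − 13.5) = 342 / 17.9 = 19.106 d.
Difference = |39.767 − 19.106| = 20.661 ≈ 20.7 days.

20.7 days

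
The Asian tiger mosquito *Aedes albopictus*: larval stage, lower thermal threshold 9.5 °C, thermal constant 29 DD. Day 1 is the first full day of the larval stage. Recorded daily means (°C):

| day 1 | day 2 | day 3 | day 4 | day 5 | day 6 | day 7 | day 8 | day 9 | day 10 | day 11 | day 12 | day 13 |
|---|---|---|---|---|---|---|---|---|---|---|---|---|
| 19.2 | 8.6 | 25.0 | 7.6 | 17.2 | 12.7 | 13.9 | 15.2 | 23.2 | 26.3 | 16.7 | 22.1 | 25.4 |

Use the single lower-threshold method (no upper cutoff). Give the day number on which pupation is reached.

Daily DD above 9.5 °C: 9.7, 0.0, 15.5, 0.0, 7.7, 3.2, 4.4, 5.7, 13.7, 16.8, 7.2, 12.6, 15.9.
Cumulative: 9.7, 9.7, 25.2, 25.2, 32.9, 36.1, 40.5, 46.2, 59.9, 76.7, 83.9, 96.5, 112.4.
The total first reaches 29 DD on day 5.

day 5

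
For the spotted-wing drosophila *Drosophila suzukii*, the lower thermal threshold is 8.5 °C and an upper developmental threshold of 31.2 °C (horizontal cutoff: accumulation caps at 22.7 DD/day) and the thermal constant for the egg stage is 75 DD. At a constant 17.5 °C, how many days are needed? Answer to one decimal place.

8.3 days

Daily accumulation = 17.5 − 8.5 = 9.0 DD/day.
Duration = 75 / 9.0 = 8.333 ≈ 8.3 days.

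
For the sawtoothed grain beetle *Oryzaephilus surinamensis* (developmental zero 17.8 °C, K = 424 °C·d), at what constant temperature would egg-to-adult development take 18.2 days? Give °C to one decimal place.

41.1 °C

Required daily accumulation = 424 / 18.2 = 23.297 DD/day.
T = T_base + 23.297 = 17.8 + 23.297 = 41.097 ≈ 41.1 °C.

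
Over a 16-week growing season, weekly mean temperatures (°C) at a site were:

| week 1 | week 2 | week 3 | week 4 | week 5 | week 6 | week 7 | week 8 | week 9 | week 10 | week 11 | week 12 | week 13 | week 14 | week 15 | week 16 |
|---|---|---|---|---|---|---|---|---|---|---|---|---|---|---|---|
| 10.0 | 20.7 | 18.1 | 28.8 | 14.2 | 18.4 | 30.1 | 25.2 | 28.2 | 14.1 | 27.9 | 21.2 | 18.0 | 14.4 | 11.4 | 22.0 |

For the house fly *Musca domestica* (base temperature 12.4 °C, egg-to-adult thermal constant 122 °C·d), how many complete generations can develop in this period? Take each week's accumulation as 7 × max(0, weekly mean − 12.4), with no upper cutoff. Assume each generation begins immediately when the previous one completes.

Weekly DD (7 × max(0, T̄ − 12.4)): 0.0, 58.1, 39.9, 114.8, 12.6, 42.0, 123.9, 89.6, 110.6, 11.9, 108.5, 61.6, 39.2, 14.0, 0.0, 67.2.
Season total = 893.9 DD.
Complete generations = ⌊893.9 / 122⌋ = 7.

7 generations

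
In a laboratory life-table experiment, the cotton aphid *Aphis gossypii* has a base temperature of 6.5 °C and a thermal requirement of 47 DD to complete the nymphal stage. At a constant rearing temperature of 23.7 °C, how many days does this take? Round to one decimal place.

2.7 days

Daily accumulation = 23.7 − 6.5 = 17.2 DD/day.
Duration = 47 / 17.2 = 2.733 ≈ 2.7 days.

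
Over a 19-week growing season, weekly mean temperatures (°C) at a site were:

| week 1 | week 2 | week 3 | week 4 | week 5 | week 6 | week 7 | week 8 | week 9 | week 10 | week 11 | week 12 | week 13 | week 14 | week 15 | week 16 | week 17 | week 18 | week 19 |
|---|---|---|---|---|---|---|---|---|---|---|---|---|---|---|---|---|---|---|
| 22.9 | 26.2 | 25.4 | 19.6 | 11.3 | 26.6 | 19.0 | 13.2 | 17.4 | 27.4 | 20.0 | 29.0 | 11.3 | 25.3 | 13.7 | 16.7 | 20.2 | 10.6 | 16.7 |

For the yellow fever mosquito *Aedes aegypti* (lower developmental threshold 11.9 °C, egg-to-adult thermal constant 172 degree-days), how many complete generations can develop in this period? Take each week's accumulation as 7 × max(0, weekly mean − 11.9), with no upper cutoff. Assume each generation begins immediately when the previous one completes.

Weekly DD (7 × max(0, T̄ − 11.9)): 77.0, 100.1, 94.5, 53.9, 0.0, 102.9, 49.7, 9.1, 38.5, 108.5, 56.7, 119.7, 0.0, 93.8, 12.6, 33.6, 58.1, 0.0, 33.6.
Season total = 1042.3 DD.
Complete generations = ⌊1042.3 / 172⌋ = 6.

6 generations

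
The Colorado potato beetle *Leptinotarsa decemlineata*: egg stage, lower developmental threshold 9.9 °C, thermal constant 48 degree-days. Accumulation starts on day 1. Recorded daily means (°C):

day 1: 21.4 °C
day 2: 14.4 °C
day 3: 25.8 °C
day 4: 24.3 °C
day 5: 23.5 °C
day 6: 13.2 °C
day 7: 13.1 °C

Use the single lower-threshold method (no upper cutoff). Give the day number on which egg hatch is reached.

Daily DD above 9.9 °C: 11.5, 4.5, 15.9, 14.4, 13.6, 3.3, 3.2.
Cumulative: 11.5, 16.0, 31.9, 46.3, 59.9, 63.2, 66.4.
The total first reaches 48 DD on day 5.

day 5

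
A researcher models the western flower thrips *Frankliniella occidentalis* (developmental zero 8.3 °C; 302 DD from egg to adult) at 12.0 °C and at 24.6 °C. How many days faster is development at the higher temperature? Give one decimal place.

63.1 days

At 12.0 °C: 302 / (12.0 − 8.3) = 302 / 3.7 = 81.622 d.
At 24.6 °C: 302 / (24.6 − 8.3) = 302 / 16.3 = 18.528 d.
Difference = |81.622 − 18.528| = 63.094 ≈ 63.1 days.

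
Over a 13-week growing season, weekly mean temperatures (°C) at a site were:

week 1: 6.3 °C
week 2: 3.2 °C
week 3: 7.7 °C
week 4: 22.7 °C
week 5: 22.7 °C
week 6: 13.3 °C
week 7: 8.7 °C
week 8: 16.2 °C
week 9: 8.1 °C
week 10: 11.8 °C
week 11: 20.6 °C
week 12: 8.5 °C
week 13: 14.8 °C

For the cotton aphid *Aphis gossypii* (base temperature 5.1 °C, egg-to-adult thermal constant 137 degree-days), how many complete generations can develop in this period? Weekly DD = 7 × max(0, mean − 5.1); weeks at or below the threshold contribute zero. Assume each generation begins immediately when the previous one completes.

Weekly DD (7 × max(0, T̄ − 5.1)): 8.4, 0.0, 18.2, 123.2, 123.2, 57.4, 25.2, 77.7, 21.0, 46.9, 108.5, 23.8, 67.9.
Season total = 701.4 DD.
Complete generations = ⌊701.4 / 137⌋ = 5.

5 generations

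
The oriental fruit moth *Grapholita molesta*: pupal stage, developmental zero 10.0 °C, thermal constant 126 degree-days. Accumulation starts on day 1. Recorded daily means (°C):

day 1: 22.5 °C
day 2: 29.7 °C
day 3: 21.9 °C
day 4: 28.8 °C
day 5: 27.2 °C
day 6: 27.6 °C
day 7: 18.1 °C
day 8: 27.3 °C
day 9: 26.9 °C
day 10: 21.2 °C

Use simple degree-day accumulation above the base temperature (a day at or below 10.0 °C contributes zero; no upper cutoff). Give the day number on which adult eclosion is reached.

day 9

Daily DD above 10.0 °C: 12.5, 19.7, 11.9, 18.8, 17.2, 17.6, 8.1, 17.3, 16.9, 11.2.
Cumulative: 12.5, 32.2, 44.1, 62.9, 80.1, 97.7, 105.8, 123.1, 140.0, 151.2.
The total first reaches 126 DD on day 9.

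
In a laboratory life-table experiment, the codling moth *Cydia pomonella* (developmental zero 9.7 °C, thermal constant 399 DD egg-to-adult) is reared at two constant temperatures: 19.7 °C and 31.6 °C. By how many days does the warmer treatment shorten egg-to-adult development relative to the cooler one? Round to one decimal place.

21.7 days

At 19.7 °C: 399 / (19.7 − 9.7) = 399 / 10.0 = 39.900 d.
At 31.6 °C: 399 / (31.6 − 9.7) = 399 / 21.9 = 18.219 d.
Difference = |39.900 − 18.219| = 21.681 ≈ 21.7 days.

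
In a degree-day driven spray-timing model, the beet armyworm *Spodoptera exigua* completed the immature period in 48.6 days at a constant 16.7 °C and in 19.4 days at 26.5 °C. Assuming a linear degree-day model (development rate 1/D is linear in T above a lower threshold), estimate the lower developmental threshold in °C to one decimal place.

10.2 °C

Equal thermal constants: D₁(T₁ − T_b) = D₂(T₂ − T_b).
48.6·(16.7 − T_b) = 19.4·(26.5 − T_b)
T_b = (48.6·16.7 − 19.4·26.5) / (48.6 − 19.4) = 297.52 / 29.2 = 10.189 °C ≈ 10.2 °C.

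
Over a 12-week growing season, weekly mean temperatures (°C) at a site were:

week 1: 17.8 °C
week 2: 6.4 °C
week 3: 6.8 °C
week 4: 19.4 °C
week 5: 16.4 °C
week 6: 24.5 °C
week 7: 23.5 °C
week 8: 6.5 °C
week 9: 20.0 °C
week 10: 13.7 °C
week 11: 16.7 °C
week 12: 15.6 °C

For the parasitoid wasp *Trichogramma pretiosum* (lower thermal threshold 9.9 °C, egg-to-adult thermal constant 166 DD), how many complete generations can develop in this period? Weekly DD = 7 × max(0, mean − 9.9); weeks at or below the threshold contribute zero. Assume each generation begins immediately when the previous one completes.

Weekly DD (7 × max(0, T̄ − 9.9)): 55.3, 0.0, 0.0, 66.5, 45.5, 102.2, 95.2, 0.0, 70.7, 26.6, 47.6, 39.9.
Season total = 549.5 DD.
Complete generations = ⌊549.5 / 166⌋ = 3.

3 generations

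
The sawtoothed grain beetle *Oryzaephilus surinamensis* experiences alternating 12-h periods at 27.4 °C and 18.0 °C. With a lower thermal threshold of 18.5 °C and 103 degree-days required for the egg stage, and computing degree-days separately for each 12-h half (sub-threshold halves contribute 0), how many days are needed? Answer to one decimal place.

Day half: max(0, 27.4 − 18.5) × 0.5 = 8.9 × 0.5 = 4.45 DD.
Night half: max(0, 18.0 − 18.5) × 0.5 = 0.0 × 0.5 = 0.00 DD.
Per 24 h: 4.45 DD/day.
Duration = 103 / 4.45 = 23.146 ≈ 23.1 days.

23.1 days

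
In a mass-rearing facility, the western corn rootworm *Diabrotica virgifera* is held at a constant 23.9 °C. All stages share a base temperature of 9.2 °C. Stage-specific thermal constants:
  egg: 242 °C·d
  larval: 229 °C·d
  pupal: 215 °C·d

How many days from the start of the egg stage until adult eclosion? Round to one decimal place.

Daily accumulation at 23.9 °C = 23.9 − 9.2 = 14.7 DD/day.
Total K = 242 + 229 + 215 = 686 DD.
Total duration = 686 / 14.7 = 46.667 ≈ 46.7 days.

46.7 days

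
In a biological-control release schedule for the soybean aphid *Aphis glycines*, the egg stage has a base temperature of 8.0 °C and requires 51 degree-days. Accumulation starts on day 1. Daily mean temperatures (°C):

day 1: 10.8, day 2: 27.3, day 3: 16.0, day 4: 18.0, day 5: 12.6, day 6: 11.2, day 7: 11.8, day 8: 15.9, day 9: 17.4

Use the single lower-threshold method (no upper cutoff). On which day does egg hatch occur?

Daily DD above 8.0 °C: 2.8, 19.3, 8.0, 10.0, 4.6, 3.2, 3.8, 7.9, 9.4.
Cumulative: 2.8, 22.1, 30.1, 40.1, 44.7, 47.9, 51.7, 59.6, 69.0.
The total first reaches 51 DD on day 7.

day 7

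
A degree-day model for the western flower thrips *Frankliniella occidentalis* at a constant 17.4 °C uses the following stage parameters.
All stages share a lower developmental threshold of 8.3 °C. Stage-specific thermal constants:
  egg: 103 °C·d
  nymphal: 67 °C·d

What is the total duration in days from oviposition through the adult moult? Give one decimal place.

Daily accumulation at 17.4 °C = 17.4 − 8.3 = 9.1 DD/day.
Total K = 103 + 67 = 170 DD.
Total duration = 170 / 9.1 = 18.681 ≈ 18.7 days.

18.7 days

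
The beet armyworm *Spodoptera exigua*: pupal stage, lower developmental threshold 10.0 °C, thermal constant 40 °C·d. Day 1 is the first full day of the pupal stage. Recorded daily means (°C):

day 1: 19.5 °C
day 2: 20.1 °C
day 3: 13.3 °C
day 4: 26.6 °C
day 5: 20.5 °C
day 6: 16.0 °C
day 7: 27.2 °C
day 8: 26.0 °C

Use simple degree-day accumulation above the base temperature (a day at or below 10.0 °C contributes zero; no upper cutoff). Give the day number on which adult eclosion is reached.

day 5

Daily DD above 10.0 °C: 9.5, 10.1, 3.3, 16.6, 10.5, 6.0, 17.2, 16.0.
Cumulative: 9.5, 19.6, 22.9, 39.5, 50.0, 56.0, 73.2, 89.2.
The total first reaches 40 DD on day 5.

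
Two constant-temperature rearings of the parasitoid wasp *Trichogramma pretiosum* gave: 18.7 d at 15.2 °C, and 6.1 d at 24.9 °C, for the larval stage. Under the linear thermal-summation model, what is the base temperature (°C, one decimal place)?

Equal thermal constants: D₁(T₁ − T_b) = D₂(T₂ − T_b).
18.7·(15.2 − T_b) = 6.1·(24.9 − T_b)
T_b = (18.7·15.2 − 6.1·24.9) / (18.7 − 6.1) = 132.35 / 12.6 = 10.504 °C ≈ 10.5 °C.

10.5 °C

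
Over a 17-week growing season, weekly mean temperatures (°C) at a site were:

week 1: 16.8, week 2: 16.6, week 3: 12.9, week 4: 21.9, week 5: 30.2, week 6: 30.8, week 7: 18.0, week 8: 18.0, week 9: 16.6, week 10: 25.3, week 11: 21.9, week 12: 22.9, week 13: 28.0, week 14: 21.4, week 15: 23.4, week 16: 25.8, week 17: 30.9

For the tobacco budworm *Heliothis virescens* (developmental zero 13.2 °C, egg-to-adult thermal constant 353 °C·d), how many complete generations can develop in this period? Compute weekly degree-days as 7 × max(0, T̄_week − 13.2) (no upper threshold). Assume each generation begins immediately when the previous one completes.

3 generations

Weekly DD (7 × max(0, T̄ − 13.2)): 25.2, 23.8, 0.0, 60.9, 119.0, 123.2, 33.6, 33.6, 23.8, 84.7, 60.9, 67.9, 103.6, 57.4, 71.4, 88.2, 123.9.
Season total = 1101.1 DD.
Complete generations = ⌊1101.1 / 353⌋ = 3.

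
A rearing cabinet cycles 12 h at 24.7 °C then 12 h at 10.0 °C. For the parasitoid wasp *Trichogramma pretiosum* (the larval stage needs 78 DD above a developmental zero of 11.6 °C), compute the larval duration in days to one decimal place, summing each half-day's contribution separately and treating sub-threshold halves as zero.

Day half: max(0, 24.7 − 11.6) × 0.5 = 13.1 × 0.5 = 6.55 DD.
Night half: max(0, 10.0 − 11.6) × 0.5 = 0.0 × 0.5 = 0.00 DD.
Per 24 h: 6.55 DD/day.
Duration = 78 / 6.55 = 11.908 ≈ 11.9 days.

11.9 days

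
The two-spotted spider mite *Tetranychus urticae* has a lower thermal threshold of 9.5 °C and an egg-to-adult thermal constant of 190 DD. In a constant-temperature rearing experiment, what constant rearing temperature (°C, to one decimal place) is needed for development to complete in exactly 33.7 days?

15.1 °C

Required daily accumulation = 190 / 33.7 = 5.638 DD/day.
T = T_base + 5.638 = 9.5 + 5.638 = 15.138 ≈ 15.1 °C.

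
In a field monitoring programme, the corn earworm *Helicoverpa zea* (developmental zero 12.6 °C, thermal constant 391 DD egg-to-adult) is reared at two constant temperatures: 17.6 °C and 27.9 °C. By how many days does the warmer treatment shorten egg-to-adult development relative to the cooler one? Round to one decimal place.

At 17.6 °C: 391 / (17.6 − 12.6) = 391 / 5.0 = 78.200 d.
At 27.9 °C: 391 / (27.9 − 12.6) = 391 / 15.3 = 25.556 d.
Difference = |78.200 − 25.556| = 52.644 ≈ 52.6 days.

52.6 days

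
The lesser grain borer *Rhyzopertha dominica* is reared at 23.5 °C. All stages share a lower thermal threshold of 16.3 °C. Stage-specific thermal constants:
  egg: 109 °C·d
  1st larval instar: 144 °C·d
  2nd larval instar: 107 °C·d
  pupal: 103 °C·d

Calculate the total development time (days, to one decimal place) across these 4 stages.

Daily accumulation at 23.5 °C = 23.5 − 16.3 = 7.2 DD/day.
Total K = 109 + 144 + 107 + 103 = 463 DD.
Total duration = 463 / 7.2 = 64.306 ≈ 64.3 days.

64.3 days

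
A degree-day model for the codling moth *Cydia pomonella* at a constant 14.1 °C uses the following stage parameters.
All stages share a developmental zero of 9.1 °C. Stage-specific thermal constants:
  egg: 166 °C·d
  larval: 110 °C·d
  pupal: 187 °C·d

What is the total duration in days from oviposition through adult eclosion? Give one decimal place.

92.6 days

Daily accumulation at 14.1 °C = 14.1 − 9.1 = 5.0 DD/day.
Total K = 166 + 110 + 187 = 463 DD.
Total duration = 463 / 5.0 = 92.600 ≈ 92.6 days.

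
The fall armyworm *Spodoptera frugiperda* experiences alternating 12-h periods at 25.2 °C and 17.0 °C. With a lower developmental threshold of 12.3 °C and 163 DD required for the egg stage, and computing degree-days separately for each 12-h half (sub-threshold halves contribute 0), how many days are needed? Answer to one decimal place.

18.5 days

Day half: max(0, 25.2 − 12.3) × 0.5 = 12.9 × 0.5 = 6.45 DD.
Night half: max(0, 17.0 − 12.3) × 0.5 = 4.7 × 0.5 = 2.35 DD.
Per 24 h: 8.80 DD/day.
Duration = 163 / 8.80 = 18.523 ≈ 18.5 days.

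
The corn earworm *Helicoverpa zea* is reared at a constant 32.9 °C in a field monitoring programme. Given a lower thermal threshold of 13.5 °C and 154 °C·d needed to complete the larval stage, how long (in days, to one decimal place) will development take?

7.9 days

Daily accumulation = 32.9 − 13.5 = 19.4 DD/day.
Duration = 154 / 19.4 = 7.938 ≈ 7.9 days.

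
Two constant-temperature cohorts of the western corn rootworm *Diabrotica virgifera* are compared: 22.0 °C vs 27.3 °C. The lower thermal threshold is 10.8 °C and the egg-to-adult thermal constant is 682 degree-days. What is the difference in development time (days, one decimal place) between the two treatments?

At 22.0 °C: 682 / (22.0 − 10.8) = 682 / 11.2 = 60.893 d.
At 27.3 °C: 682 / (27.3 − 10.8) = 682 / 16.5 = 41.333 d.
Difference = |60.893 − 41.333| = 19.560 ≈ 19.6 days.

19.6 days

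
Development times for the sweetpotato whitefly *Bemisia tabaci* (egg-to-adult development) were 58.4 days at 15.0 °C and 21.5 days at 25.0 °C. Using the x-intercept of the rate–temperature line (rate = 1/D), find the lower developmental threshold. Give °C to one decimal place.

Under the model K = D·(T − T_b), so D₁·(T₁ − T_b) = D₂·(T₂ − T_b).
58.4·(15.0 − T_b) = 21.5·(25.0 − T_b)
T_b = (58.4·15.0 − 21.5·25.0) / (58.4 − 21.5) = 338.50 / 36.9 = 9.173 °C ≈ 9.2 °C.

9.2 °C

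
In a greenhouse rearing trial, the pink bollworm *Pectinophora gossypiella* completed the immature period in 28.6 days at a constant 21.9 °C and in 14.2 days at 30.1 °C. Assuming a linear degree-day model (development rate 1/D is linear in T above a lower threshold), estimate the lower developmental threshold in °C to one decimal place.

13.8 °C

Linear rate model ⇒ the product D·(T − T_b) is constant across temperatures.
28.6·(21.9 − T_b) = 14.2·(30.1 − T_b)
T_b = (28.6·21.9 − 14.2·30.1) / (28.6 − 14.2) = 198.92 / 14.4 = 13.814 °C ≈ 13.8 °C.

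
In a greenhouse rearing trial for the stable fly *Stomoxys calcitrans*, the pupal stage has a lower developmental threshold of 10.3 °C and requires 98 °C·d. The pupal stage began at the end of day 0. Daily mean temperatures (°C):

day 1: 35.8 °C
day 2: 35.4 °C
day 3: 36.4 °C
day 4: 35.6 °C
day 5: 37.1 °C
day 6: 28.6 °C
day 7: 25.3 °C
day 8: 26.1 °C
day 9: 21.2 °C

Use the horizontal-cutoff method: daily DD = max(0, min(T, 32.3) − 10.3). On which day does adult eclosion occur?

Daily DD above 10.3 °C (capped at 22.0): 22.0, 22.0, 22.0, 22.0, 22.0, 18.3, 15.0, 15.8, 10.9.
Cumulative: 22.0, 44.0, 66.0, 88.0, 110.0, 128.3, 143.3, 159.1, 170.0.
The total first reaches 98 DD on day 5.

day 5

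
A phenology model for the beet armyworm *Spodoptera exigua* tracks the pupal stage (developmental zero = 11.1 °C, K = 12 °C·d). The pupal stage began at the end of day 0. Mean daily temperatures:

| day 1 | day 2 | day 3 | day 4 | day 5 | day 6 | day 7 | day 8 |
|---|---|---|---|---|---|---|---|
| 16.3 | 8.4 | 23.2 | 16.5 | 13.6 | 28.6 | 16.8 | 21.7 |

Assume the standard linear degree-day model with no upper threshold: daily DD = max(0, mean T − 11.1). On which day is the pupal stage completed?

day 3

Daily DD above 11.1 °C: 5.2, 0.0, 12.1, 5.4, 2.5, 17.5, 5.7, 10.6.
Cumulative: 5.2, 5.2, 17.3, 22.7, 25.2, 42.7, 48.4, 59.0.
The total first reaches 12 DD on day 3.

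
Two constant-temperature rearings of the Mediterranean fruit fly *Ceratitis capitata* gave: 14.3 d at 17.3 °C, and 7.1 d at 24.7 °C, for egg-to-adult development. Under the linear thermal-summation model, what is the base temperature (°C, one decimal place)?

10.0 °C

Linear rate model ⇒ the product D·(T − T_b) is constant across temperatures.
14.3·(17.3 − T_b) = 7.1·(24.7 − T_b)
T_b = (14.3·17.3 − 7.1·24.7) / (14.3 − 7.1) = 72.02 / 7.2 = 10.003 °C ≈ 10.0 °C.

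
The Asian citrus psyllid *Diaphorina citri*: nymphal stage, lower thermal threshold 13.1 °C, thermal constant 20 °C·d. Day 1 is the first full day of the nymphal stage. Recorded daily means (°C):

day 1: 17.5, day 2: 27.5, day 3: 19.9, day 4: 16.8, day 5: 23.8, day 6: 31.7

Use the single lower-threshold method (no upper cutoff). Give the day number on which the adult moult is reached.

day 3

Daily DD above 13.1 °C: 4.4, 14.4, 6.8, 3.7, 10.7, 18.6.
Cumulative: 4.4, 18.8, 25.6, 29.3, 40.0, 58.6.
The total first reaches 20 DD on day 3.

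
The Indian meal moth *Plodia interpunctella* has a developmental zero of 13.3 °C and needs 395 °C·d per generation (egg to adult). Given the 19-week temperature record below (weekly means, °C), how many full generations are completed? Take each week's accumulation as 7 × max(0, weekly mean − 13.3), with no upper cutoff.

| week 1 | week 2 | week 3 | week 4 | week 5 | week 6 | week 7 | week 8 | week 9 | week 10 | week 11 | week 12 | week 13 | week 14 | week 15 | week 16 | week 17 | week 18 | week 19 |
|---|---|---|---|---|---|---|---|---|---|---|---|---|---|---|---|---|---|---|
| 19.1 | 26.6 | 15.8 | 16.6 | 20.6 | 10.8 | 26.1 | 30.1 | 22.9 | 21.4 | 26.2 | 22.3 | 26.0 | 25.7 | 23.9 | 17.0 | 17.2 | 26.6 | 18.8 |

2 generations

Weekly DD (7 × max(0, T̄ − 13.3)): 40.6, 93.1, 17.5, 23.1, 51.1, 0.0, 89.6, 117.6, 67.2, 56.7, 90.3, 63.0, 88.9, 86.8, 74.2, 25.9, 27.3, 93.1, 38.5.
Season total = 1144.5 DD.
Complete generations = ⌊1144.5 / 395⌋ = 2.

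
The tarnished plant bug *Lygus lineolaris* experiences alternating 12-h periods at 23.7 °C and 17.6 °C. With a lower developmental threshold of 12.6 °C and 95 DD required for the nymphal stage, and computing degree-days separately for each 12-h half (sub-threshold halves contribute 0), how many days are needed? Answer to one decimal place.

11.8 days

Day half: max(0, 23.7 − 12.6) × 0.5 = 11.1 × 0.5 = 5.55 DD.
Night half: max(0, 17.6 − 12.6) × 0.5 = 5.0 × 0.5 = 2.50 DD.
Per 24 h: 8.05 DD/day.
Duration = 95 / 8.05 = 11.801 ≈ 11.8 days.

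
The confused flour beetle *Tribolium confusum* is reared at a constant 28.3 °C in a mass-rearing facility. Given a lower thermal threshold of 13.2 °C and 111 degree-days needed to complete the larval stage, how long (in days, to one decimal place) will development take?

7.4 days

Daily accumulation = 28.3 − 13.2 = 15.1 DD/day.
Duration = 111 / 15.1 = 7.351 ≈ 7.4 days.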